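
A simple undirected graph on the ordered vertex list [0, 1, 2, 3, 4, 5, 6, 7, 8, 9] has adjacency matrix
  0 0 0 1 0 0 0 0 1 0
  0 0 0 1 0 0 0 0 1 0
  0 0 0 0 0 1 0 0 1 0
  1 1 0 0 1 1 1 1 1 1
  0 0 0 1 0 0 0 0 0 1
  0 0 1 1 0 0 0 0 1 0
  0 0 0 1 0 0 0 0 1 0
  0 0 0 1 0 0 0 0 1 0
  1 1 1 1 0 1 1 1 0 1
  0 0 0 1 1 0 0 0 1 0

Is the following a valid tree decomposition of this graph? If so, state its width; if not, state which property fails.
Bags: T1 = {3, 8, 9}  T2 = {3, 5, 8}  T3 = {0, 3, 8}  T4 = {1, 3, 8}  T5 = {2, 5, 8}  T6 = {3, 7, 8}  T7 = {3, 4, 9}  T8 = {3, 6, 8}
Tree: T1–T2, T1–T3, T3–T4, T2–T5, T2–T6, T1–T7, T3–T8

Yes; width 2.

Every vertex of G appears in some bag (union = {0, 1, 2, 3, 4, 5, 6, 7, 8, 9}); every edge is covered by a bag; and for each vertex v the set of bags containing v is connected in the bag tree. The decomposition is therefore valid. The largest bag has 3 vertices, so the width is 2.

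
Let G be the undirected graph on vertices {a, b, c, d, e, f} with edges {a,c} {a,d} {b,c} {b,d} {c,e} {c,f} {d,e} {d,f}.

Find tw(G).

2

A width-2 tree decomposition is:
Bags: B1 = {c, d, f}  B2 = {a, c, d}  B3 = {b, c, d}  B4 = {c, d, e}
Tree: B1–B2, B2–B3, B3–B4
Each bag holds 3 vertices, so the decomposition has width 2, which upper-bounds the treewidth. The edges f–c–a–d–f form a cycle, so G is not a tree and its treewidth is at least 2. Therefore the treewidth is 2.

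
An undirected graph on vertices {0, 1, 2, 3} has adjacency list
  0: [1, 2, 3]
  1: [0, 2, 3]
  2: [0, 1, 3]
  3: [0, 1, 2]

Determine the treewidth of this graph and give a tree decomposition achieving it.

A single bag containing all 4 vertices is trivially a valid decomposition of width 3. Conversely, {0, 1, 2, 3} is a clique of size 4, and the vertices of any clique must share a bag in every tree decomposition; so some bag has ≥ 4 vertices and tw(G) ≥ 3. Hence tw(G) = 3 exactly.

Treewidth 3.
Bags: B1 = {0, 1, 2, 3}
Tree: (single bag)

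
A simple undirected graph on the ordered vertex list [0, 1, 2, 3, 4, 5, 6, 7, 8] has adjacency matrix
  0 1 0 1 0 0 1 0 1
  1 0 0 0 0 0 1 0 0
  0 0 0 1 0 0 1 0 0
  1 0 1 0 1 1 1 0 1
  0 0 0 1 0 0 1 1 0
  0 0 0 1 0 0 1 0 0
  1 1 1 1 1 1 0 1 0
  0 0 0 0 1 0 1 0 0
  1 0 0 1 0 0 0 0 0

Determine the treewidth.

2

A width-2 tree decomposition is:
Bags: B1 = {2, 3, 6}  B2 = {3, 5, 6}  B3 = {3, 4, 6}  B4 = {4, 6, 7}  B5 = {0, 3, 6}  B6 = {0, 1, 6}  B7 = {0, 3, 8}
Tree: B1–B2, B2–B3, B3–B4, B3–B5, B5–B6, B5–B7
The largest bag has 3 vertices, giving width 2; this decomposition certifies tw(G) ≤ 2. For the lower bound, the 3 vertices {0, 3, 8} are pairwise adjacent, and any tree decomposition puts a clique entirely inside one bag — forcing width ≥ 2. The upper and lower bounds meet at 2, so that is the treewidth.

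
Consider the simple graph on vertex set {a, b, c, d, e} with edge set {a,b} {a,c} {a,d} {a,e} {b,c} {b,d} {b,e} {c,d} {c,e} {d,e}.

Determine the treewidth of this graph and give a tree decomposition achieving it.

With just one bag of size 5, the width is 5 − 1 = 4, so tw(G) ≤ 4. On the other hand G contains the 5-clique {a, b, c, d, e}. A clique must lie in a single bag of any decomposition, so no decomposition can have width below 4. Combining the bounds, tw(G) = 4.

Treewidth 4.
One such decomposition:
Bags: B1 = {a, b, c, d, e}
Tree: (single bag)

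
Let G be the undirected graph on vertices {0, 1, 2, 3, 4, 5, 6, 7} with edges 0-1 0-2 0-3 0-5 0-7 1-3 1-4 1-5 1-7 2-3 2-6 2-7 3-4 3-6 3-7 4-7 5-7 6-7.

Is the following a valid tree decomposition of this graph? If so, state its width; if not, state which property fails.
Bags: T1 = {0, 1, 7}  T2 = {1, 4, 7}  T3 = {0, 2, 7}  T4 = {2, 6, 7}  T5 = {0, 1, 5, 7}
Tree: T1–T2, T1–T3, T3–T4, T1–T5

No — vertex 3 appears in no bag.

A tree decomposition must satisfy three properties: every vertex lies in some bag; for every edge, both endpoints lie together in some bag; and for every vertex, the bags containing it form a connected subtree. Here vertex 3 appears in no bag, so the decomposition is invalid.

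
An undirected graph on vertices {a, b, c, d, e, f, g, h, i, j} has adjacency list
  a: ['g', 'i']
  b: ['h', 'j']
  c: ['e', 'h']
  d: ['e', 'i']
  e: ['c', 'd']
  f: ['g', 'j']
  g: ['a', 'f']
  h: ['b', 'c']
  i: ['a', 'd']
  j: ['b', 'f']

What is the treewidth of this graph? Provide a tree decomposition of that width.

Each bag holds 3 vertices, so the decomposition has width 2, which upper-bounds the treewidth. Since g–a–i–d–e–c–h–b–j–f–g is a cycle in G, G is not acyclic. Forests are exactly the graphs of treewidth ≤ 1, so tw(G) ≥ 2. Therefore the treewidth is 2.

Treewidth 2.
Bags: B1 = {a, g, i}  B2 = {d, g, i}  B3 = {d, e, g}  B4 = {c, e, g}  B5 = {c, g, h}  B6 = {b, g, h}  B7 = {b, g, j}  B8 = {f, g, j}
Tree: B1–B2, B2–B3, B3–B4, B4–B5, B5–B6, B6–B7, B7–B8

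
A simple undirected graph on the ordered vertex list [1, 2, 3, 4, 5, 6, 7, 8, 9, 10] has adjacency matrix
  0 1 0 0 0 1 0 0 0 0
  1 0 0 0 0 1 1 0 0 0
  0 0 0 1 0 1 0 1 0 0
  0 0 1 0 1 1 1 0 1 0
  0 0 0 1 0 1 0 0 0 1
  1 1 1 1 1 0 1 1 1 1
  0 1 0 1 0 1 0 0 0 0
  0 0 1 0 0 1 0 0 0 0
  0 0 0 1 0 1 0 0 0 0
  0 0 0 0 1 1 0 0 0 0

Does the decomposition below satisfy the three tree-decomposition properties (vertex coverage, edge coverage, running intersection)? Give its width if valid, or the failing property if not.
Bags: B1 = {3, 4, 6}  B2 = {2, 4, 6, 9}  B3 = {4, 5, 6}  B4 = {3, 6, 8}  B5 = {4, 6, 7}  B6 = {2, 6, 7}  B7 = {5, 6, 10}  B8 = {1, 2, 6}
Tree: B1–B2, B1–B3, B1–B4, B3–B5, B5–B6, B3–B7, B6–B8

No — bags containing vertex 2 are not connected in the tree.

A tree decomposition must satisfy three properties: every vertex lies in some bag; for every edge, both endpoints lie together in some bag; and for every vertex, the bags containing it form a connected subtree. Here bags containing vertex 2 are not connected in the tree, so the decomposition is invalid.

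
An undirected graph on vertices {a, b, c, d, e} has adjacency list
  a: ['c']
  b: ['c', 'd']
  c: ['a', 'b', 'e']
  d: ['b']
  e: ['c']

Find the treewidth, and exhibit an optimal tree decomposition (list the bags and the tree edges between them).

Treewidth 1.
One optimal decomposition is:
Bags: B1 = {c, e}  B2 = {b, c}  B3 = {b, d}  B4 = {a, c}
Tree: B1–B2, B2–B3, B2–B4

Every bag has size at most 2, so the width is 2 − 1 = 1 and tw(G) ≤ 1. Since G has at least one edge (e.g. e–c), it is not an edgeless graph, so tw(G) ≥ 1. The upper and lower bounds meet at 1, so that is the treewidth.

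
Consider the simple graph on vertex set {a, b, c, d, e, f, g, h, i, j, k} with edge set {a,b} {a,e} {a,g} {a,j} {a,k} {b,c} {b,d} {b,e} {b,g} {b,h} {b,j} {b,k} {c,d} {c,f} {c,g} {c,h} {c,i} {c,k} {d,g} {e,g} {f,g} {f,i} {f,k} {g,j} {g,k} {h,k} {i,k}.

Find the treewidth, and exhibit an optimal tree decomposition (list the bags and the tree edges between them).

Treewidth 3.
Bags: B1 = {b, c, d, g}  B2 = {b, c, g, k}  B3 = {a, b, g, k}  B4 = {a, b, g, j}  B5 = {c, f, g, k}  B6 = {b, c, h, k}  B7 = {c, f, i, k}  B8 = {a, b, e, g}
Tree: B1–B2, B2–B3, B3–B4, B2–B5, B2–B6, B5–B7, B3–B8

Each bag holds 4 vertices, so the decomposition has width 3, which upper-bounds the treewidth. For the lower bound, the 4 vertices {c, f, g, k} are pairwise adjacent, and any tree decomposition puts a clique entirely inside one bag — forcing width ≥ 3. Therefore the treewidth is 3.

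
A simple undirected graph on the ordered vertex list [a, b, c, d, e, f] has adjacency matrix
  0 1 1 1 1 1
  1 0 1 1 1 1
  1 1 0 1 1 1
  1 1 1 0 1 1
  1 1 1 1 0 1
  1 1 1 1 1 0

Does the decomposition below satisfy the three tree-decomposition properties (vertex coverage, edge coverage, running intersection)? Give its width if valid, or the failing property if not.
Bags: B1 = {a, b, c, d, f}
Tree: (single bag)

A tree decomposition must satisfy three properties: every vertex lies in some bag; for every edge, both endpoints lie together in some bag; and for every vertex, the bags containing it form a connected subtree. Here vertex e appears in no bag, so the decomposition is invalid.

No — vertex e appears in no bag.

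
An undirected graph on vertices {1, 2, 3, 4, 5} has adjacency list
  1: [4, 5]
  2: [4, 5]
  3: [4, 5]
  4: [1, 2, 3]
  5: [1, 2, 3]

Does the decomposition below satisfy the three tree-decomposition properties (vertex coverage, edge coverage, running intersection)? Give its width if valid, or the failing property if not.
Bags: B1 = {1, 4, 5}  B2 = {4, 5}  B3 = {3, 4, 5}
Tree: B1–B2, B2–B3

A tree decomposition must satisfy three properties: every vertex lies in some bag; for every edge, both endpoints lie together in some bag; and for every vertex, the bags containing it form a connected subtree. Here vertex 2 appears in no bag, so the decomposition is invalid.

No — vertex 2 appears in no bag.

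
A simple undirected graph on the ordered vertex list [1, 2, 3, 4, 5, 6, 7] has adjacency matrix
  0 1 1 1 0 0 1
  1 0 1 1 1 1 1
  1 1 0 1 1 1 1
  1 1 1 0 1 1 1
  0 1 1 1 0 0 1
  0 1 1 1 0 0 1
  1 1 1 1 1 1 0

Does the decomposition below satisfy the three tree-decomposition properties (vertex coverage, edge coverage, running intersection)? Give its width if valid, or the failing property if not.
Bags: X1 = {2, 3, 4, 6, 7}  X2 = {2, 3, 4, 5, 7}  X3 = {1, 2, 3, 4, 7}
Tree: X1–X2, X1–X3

Yes; width 4.

Every vertex of G appears in some bag (union = {1, 2, 3, 4, 5, 6, 7}); every edge is covered by a bag; and for each vertex v the set of bags containing v is connected in the bag tree. The decomposition is therefore valid. The largest bag has 5 vertices, so the width is 4.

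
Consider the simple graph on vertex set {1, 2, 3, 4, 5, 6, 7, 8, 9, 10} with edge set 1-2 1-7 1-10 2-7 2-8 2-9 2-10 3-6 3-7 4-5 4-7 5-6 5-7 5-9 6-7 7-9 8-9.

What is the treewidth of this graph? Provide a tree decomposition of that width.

Each bag holds 3 vertices, so the decomposition has width 2, which upper-bounds the treewidth. On the other hand G contains the 3-clique {2, 8, 9}. A clique must lie in a single bag of any decomposition, so no decomposition can have width below 2. Hence tw(G) = 2 exactly.

Treewidth 2.
One optimal decomposition is:
Bags: B1 = {1, 2, 7}  B2 = {2, 7, 9}  B3 = {5, 7, 9}  B4 = {2, 8, 9}  B5 = {1, 2, 10}  B6 = {5, 6, 7}  B7 = {3, 6, 7}  B8 = {4, 5, 7}
Tree: B1–B2, B2–B3, B2–B4, B1–B5, B3–B6, B6–B7, B6–B8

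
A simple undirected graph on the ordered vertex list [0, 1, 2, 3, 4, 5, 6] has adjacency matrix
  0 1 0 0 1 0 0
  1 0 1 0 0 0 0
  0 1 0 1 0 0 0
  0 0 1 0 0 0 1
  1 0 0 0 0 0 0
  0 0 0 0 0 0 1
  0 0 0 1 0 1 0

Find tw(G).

A width-1 tree decomposition is:
Bags: B1 = {0, 4}  B2 = {0, 1}  B3 = {1, 2}  B4 = {2, 3}  B5 = {3, 6}  B6 = {5, 6}
Tree: B1–B2, B2–B3, B3–B4, B4–B5, B5–B6
Each bag holds 2 vertices, so the decomposition has width 1, which upper-bounds the treewidth. Since G has at least one edge (e.g. 4–0), it is not an edgeless graph, so tw(G) ≥ 1. The upper and lower bounds meet at 1, so that is the treewidth.

1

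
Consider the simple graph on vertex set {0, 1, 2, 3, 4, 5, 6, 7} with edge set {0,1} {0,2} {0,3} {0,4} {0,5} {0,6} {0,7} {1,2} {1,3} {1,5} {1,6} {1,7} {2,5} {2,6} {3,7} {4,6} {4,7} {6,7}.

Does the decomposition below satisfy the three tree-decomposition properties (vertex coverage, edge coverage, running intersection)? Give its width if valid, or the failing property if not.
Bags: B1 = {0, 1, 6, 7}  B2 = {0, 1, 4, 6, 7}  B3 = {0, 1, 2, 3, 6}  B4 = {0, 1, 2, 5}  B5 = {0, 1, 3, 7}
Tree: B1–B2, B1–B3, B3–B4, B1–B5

A tree decomposition must satisfy three properties: every vertex lies in some bag; for every edge, both endpoints lie together in some bag; and for every vertex, the bags containing it form a connected subtree. Here bags containing vertex 3 are not connected in the tree, so the decomposition is invalid.

No — bags containing vertex 3 are not connected in the tree.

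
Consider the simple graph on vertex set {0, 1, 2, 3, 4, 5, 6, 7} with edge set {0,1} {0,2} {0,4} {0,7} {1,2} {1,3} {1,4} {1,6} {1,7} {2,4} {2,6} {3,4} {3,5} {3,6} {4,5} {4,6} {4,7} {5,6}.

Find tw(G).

3

A width-3 tree decomposition is:
Bags: B1 = {1, 2, 4, 6}  B2 = {0, 1, 2, 4}  B3 = {1, 3, 4, 6}  B4 = {3, 4, 5, 6}  B5 = {0, 1, 4, 7}
Tree: B1–B2, B1–B3, B3–B4, B2–B5
Each bag holds 4 vertices, so the decomposition has width 3, which upper-bounds the treewidth. On the other hand G contains the 4-clique {0, 1, 2, 4}. A clique must lie in a single bag of any decomposition, so no decomposition can have width below 3. The upper and lower bounds meet at 3, so that is the treewidth.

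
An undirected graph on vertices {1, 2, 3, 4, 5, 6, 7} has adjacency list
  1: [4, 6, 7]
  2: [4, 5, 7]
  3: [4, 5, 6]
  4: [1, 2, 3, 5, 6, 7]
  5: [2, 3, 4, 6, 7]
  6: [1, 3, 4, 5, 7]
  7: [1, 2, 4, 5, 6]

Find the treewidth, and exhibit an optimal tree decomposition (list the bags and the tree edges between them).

Every bag has size at most 4, so the width is 4 − 1 = 3 and tw(G) ≤ 3. On the other hand G contains the 4-clique {1, 4, 6, 7}. A clique must lie in a single bag of any decomposition, so no decomposition can have width below 3. Hence tw(G) = 3 exactly.

Treewidth 3.
One such decomposition:
Bags: B1 = {4, 5, 6, 7}  B2 = {2, 4, 5, 7}  B3 = {1, 4, 6, 7}  B4 = {3, 4, 5, 6}
Tree: B1–B2, B1–B3, B1–B4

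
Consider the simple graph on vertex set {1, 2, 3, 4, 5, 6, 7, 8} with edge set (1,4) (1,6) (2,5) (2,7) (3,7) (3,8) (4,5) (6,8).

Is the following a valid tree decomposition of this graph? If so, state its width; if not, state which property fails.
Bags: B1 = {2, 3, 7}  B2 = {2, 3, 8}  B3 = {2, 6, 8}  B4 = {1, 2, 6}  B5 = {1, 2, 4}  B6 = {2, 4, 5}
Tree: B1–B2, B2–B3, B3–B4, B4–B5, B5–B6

Checking the three conditions: (i) the bags cover all of {1, 2, 3, 4, 5, 6, 7, 8}; (ii) for each edge, some bag contains both endpoints; (iii) the bags containing any fixed vertex form a subtree. All hold, so the decomposition is valid with width 3 − 1 = 2.

Yes; width 2.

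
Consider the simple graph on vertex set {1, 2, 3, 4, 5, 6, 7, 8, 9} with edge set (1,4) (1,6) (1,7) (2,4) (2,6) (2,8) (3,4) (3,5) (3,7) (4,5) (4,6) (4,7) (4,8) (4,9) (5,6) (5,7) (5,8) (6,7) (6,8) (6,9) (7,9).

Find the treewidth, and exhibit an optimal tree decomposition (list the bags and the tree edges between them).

The largest bag has 4 vertices, giving width 3; this decomposition certifies tw(G) ≤ 3. Conversely, {3, 4, 5, 7} is a clique of size 4, and the vertices of any clique must share a bag in every tree decomposition; so some bag has ≥ 4 vertices and tw(G) ≥ 3. Therefore the treewidth is 3.

Treewidth 3.
Bags: B1 = {4, 5, 6, 7}  B2 = {4, 5, 6, 8}  B3 = {4, 6, 7, 9}  B4 = {2, 4, 6, 8}  B5 = {1, 4, 6, 7}  B6 = {3, 4, 5, 7}
Tree: B1–B2, B1–B3, B2–B4, B1–B5, B1–B6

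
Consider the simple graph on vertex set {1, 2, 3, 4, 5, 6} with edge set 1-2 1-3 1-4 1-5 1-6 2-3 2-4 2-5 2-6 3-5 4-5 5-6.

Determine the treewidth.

3

A width-3 tree decomposition is:
Bags: B1 = {1, 2, 4, 5}  B2 = {1, 2, 5, 6}  B3 = {1, 2, 3, 5}
Tree: B1–B2, B1–B3
Each bag holds 4 vertices, so the decomposition has width 3, which upper-bounds the treewidth. On the other hand G contains the 4-clique {1, 2, 3, 5}. A clique must lie in a single bag of any decomposition, so no decomposition can have width below 3. The upper and lower bounds meet at 3, so that is the treewidth.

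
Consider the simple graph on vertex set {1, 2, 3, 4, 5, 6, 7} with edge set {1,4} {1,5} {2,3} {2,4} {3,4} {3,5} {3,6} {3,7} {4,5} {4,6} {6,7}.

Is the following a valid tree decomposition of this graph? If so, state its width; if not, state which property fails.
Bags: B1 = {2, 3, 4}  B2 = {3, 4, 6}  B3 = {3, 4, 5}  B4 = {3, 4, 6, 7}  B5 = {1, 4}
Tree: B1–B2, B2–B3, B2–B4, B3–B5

No — edge (5,1) lies in no bag.

A tree decomposition must satisfy three properties: every vertex lies in some bag; for every edge, both endpoints lie together in some bag; and for every vertex, the bags containing it form a connected subtree. Here edge (5,1) lies in no bag, so the decomposition is invalid.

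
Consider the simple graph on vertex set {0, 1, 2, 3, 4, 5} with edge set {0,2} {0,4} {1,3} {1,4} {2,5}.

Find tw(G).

1

A width-1 tree decomposition is:
Bags: B1 = {2, 5}  B2 = {0, 2}  B3 = {0, 4}  B4 = {1, 4}  B5 = {1, 3}
Tree: B1–B2, B2–B3, B3–B4, B4–B5
Each bag holds 2 vertices, so the decomposition has width 1, which upper-bounds the treewidth. Since G has at least one edge (e.g. 5–2), it is not an edgeless graph, so tw(G) ≥ 1. Combining the bounds, tw(G) = 1.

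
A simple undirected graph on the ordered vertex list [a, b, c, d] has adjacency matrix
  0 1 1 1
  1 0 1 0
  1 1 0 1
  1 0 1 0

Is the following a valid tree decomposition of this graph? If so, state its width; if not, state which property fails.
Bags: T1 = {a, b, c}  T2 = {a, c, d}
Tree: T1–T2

Vertex coverage: the bags together contain {a, b, c, d}, the full vertex set. Edge coverage: each edge of G has both endpoints in at least one bag. Running intersection: for every vertex, the bags containing it form a connected subtree. All three properties hold, so this is a valid tree decomposition of width max|bag| − 1 = 2, and hence tw(G) ≤ 2.

Yes; width 2.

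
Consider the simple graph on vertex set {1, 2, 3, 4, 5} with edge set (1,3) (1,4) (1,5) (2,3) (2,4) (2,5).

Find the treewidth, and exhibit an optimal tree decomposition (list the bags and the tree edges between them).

Every bag has size at most 3, so the width is 3 − 1 = 2 and tw(G) ≤ 2. For the lower bound, G contains the cycle 3–2–4–1–3, so G is not a forest; only forests have treewidth ≤ 1, hence tw(G) ≥ 2. Hence tw(G) = 2 exactly.

Treewidth 2.
One such decomposition:
Bags: B1 = {1, 2, 3}  B2 = {1, 2, 4}  B3 = {1, 2, 5}
Tree: B1–B2, B2–B3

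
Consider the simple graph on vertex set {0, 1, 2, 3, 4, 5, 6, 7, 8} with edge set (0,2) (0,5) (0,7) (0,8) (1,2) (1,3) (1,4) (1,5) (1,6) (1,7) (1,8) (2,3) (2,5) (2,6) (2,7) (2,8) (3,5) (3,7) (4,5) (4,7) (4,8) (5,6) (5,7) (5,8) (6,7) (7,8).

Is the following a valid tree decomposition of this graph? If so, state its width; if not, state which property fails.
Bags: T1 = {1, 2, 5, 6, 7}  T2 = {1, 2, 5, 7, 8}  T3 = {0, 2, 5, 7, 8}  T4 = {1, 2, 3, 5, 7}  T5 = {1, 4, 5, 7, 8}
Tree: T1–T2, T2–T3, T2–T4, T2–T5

Vertex coverage: the bags together contain {0, 1, 2, 3, 4, 5, 6, 7, 8}, the full vertex set. Edge coverage: each edge of G has both endpoints in at least one bag. Running intersection: for every vertex, the bags containing it form a connected subtree. All three properties hold, so this is a valid tree decomposition of width max|bag| − 1 = 4, and hence tw(G) ≤ 4.

Yes; width 4.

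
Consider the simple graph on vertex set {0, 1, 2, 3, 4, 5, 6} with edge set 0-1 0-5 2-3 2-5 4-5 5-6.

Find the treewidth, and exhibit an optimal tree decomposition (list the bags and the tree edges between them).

Treewidth 1.
One optimal decomposition is:
Bags: B1 = {2, 5}  B2 = {0, 5}  B3 = {4, 5}  B4 = {5, 6}  B5 = {0, 1}  B6 = {2, 3}
Tree: B1–B2, B2–B3, B2–B4, B2–B5, B1–B6

Each bag holds 2 vertices, so the decomposition has width 1, which upper-bounds the treewidth. Since G has at least one edge (e.g. 5–2), it is not an edgeless graph, so tw(G) ≥ 1. Combining the bounds, tw(G) = 1.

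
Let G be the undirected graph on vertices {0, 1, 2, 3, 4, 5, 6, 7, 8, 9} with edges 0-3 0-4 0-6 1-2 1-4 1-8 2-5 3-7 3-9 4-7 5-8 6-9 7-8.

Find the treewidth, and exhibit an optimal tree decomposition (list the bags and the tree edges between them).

Treewidth 2.
One such decomposition:
Bags: B1 = {1, 2, 5}  B2 = {1, 5, 8}  B3 = {1, 4, 8}  B4 = {4, 7, 8}  B5 = {0, 4, 7}  B6 = {0, 3, 7}  B7 = {0, 3, 6}  B8 = {3, 6, 9}
Tree: B1–B2, B2–B3, B3–B4, B4–B5, B5–B6, B6–B7, B7–B8

Every bag has size at most 3, so the width is 3 − 1 = 2 and tw(G) ≤ 2. For the lower bound, G contains the cycle 2–5–8–1–2, so G is not a forest; only forests have treewidth ≤ 1, hence tw(G) ≥ 2. Hence tw(G) = 2 exactly.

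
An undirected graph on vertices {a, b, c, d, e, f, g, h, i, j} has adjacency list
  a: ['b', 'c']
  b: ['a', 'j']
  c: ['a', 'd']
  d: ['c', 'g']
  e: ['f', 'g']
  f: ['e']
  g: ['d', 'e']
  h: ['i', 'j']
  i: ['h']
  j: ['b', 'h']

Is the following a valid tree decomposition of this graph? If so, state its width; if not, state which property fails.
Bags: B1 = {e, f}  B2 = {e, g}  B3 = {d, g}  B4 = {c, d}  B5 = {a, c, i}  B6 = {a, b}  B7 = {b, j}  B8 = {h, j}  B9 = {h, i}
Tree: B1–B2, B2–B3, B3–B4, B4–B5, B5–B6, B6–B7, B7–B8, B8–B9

No — bags containing vertex i are not connected in the tree.

A tree decomposition must satisfy three properties: every vertex lies in some bag; for every edge, both endpoints lie together in some bag; and for every vertex, the bags containing it form a connected subtree. Here bags containing vertex i are not connected in the tree, so the decomposition is invalid.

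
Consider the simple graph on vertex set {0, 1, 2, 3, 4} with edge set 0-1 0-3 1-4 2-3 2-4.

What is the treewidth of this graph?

2

A width-2 tree decomposition is:
Bags: B1 = {0, 1, 4}  B2 = {0, 3, 4}  B3 = {2, 3, 4}
Tree: B1–B2, B2–B3
The largest bag has 3 vertices, giving width 2; this decomposition certifies tw(G) ≤ 2. Since 4–1–0–3–2–4 is a cycle in G, G is not acyclic. Forests are exactly the graphs of treewidth ≤ 1, so tw(G) ≥ 2. The upper and lower bounds meet at 2, so that is the treewidth.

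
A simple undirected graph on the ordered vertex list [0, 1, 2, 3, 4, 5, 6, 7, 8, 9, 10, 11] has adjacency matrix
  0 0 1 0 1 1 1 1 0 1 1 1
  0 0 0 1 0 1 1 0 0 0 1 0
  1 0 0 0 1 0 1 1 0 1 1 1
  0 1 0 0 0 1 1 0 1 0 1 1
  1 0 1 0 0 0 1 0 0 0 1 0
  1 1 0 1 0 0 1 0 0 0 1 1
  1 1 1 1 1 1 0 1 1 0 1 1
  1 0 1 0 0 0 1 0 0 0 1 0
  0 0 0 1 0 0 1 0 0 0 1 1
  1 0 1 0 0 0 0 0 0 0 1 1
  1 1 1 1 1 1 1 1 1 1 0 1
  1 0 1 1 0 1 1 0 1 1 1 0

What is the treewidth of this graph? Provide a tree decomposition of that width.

Each bag holds 5 vertices, so the decomposition has width 4, which upper-bounds the treewidth. Conversely, {0, 2, 9, 10, 11} is a clique of size 5, and the vertices of any clique must share a bag in every tree decomposition; so some bag has ≥ 5 vertices and tw(G) ≥ 4. Therefore the treewidth is 4.

Treewidth 4.
One such decomposition:
Bags: B1 = {0, 2, 6, 10, 11}  B2 = {0, 5, 6, 10, 11}  B3 = {0, 2, 4, 6, 10}  B4 = {3, 5, 6, 10, 11}  B5 = {0, 2, 9, 10, 11}  B6 = {0, 2, 6, 7, 10}  B7 = {1, 3, 5, 6, 10}  B8 = {3, 6, 8, 10, 11}
Tree: B1–B2, B1–B3, B2–B4, B1–B5, B3–B6, B4–B7, B4–B8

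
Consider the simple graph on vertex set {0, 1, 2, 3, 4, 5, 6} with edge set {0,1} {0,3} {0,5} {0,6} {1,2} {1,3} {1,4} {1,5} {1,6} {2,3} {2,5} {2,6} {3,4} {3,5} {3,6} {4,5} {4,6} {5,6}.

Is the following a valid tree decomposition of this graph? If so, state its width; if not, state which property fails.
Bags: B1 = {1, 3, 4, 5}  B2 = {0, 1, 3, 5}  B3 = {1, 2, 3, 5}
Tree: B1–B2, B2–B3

No — vertex 6 appears in no bag.

A tree decomposition must satisfy three properties: every vertex lies in some bag; for every edge, both endpoints lie together in some bag; and for every vertex, the bags containing it form a connected subtree. Here vertex 6 appears in no bag, so the decomposition is invalid.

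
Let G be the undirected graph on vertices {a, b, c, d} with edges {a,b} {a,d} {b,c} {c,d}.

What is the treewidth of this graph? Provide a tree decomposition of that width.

Treewidth 2.
Bags: B1 = {a, b, d}  B2 = {b, c, d}
Tree: B1–B2

Every bag has size at most 3, so the width is 3 − 1 = 2 and tw(G) ≤ 2. For the lower bound, G contains the cycle b–a–d–c–b, so G is not a forest; only forests have treewidth ≤ 1, hence tw(G) ≥ 2. Combining the bounds, tw(G) = 2.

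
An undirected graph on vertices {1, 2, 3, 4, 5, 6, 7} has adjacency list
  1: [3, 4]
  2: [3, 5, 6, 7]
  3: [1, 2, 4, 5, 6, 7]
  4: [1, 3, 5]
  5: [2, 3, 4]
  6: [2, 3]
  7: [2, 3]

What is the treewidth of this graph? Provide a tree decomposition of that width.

Each bag holds 3 vertices, so the decomposition has width 2, which upper-bounds the treewidth. For the lower bound, the 3 vertices {1, 3, 4} are pairwise adjacent, and any tree decomposition puts a clique entirely inside one bag — forcing width ≥ 2. Combining the bounds, tw(G) = 2.

Treewidth 2.
Bags: B1 = {2, 3, 7}  B2 = {2, 3, 6}  B3 = {2, 3, 5}  B4 = {3, 4, 5}  B5 = {1, 3, 4}
Tree: B1–B2, B1–B3, B3–B4, B4–B5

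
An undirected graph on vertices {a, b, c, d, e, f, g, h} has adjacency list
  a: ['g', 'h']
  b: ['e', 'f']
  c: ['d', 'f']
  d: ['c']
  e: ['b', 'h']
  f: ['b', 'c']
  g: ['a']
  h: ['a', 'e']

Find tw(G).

1

A width-1 tree decomposition is:
Bags: B1 = {a, g}  B2 = {a, h}  B3 = {e, h}  B4 = {b, e}  B5 = {b, f}  B6 = {c, f}  B7 = {c, d}
Tree: B1–B2, B2–B3, B3–B4, B4–B5, B5–B6, B6–B7
Each bag holds 2 vertices, so the decomposition has width 1, which upper-bounds the treewidth. Since G has at least one edge (e.g. g–a), it is not an edgeless graph, so tw(G) ≥ 1. The upper and lower bounds meet at 1, so that is the treewidth.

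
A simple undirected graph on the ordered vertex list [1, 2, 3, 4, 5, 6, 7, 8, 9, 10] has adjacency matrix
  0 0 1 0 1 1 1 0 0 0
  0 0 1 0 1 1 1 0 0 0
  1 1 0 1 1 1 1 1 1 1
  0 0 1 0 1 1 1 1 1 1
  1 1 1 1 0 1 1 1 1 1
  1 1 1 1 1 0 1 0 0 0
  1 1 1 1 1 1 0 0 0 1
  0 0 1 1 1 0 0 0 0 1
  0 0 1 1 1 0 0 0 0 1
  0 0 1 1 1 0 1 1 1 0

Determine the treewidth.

A width-4 tree decomposition is:
Bags: B1 = {3, 4, 5, 7, 10}  B2 = {3, 4, 5, 6, 7}  B3 = {2, 3, 5, 6, 7}  B4 = {3, 4, 5, 8, 10}  B5 = {3, 4, 5, 9, 10}  B6 = {1, 3, 5, 6, 7}
Tree: B1–B2, B2–B3, B1–B4, B4–B5, B2–B6
The largest bag has 5 vertices, giving width 4; this decomposition certifies tw(G) ≤ 4. For the lower bound, the 5 vertices {1, 3, 5, 6, 7} are pairwise adjacent, and any tree decomposition puts a clique entirely inside one bag — forcing width ≥ 4. Therefore the treewidth is 4.

4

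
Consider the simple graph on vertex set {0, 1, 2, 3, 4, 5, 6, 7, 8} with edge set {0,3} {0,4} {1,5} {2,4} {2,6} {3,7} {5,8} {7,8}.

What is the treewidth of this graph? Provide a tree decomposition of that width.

Every bag has size at most 2, so the width is 2 − 1 = 1 and tw(G) ≤ 1. G has an edge, so its treewidth is at least 1. Hence tw(G) = 1 exactly.

Treewidth 1.
Bags: B1 = {2, 6}  B2 = {2, 4}  B3 = {0, 4}  B4 = {0, 3}  B5 = {3, 7}  B6 = {7, 8}  B7 = {5, 8}  B8 = {1, 5}
Tree: B1–B2, B2–B3, B3–B4, B4–B5, B5–B6, B6–B7, B7–B8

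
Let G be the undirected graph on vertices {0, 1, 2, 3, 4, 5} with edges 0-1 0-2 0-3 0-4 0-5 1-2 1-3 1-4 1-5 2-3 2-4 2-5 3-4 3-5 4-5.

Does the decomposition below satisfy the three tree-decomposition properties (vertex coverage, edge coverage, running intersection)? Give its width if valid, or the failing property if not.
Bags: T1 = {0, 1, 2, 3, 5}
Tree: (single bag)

No — vertex 4 appears in no bag.

A tree decomposition must satisfy three properties: every vertex lies in some bag; for every edge, both endpoints lie together in some bag; and for every vertex, the bags containing it form a connected subtree. Here vertex 4 appears in no bag, so the decomposition is invalid.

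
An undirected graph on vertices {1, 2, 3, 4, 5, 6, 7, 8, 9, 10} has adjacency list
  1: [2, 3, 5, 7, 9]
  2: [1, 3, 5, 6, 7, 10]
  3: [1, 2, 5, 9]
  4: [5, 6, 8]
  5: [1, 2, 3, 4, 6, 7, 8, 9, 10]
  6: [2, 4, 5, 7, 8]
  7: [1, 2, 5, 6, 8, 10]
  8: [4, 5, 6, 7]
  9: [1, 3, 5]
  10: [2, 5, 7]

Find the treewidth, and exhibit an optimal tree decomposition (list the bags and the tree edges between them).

The largest bag has 4 vertices, giving width 3; this decomposition certifies tw(G) ≤ 3. On the other hand G contains the 4-clique {4, 5, 6, 8}. A clique must lie in a single bag of any decomposition, so no decomposition can have width below 3. Therefore the treewidth is 3.

Treewidth 3.
One optimal decomposition is:
Bags: B1 = {4, 5, 6, 8}  B2 = {5, 6, 7, 8}  B3 = {2, 5, 6, 7}  B4 = {1, 2, 5, 7}  B5 = {1, 2, 3, 5}  B6 = {1, 3, 5, 9}  B7 = {2, 5, 7, 10}
Tree: B1–B2, B2–B3, B3–B4, B4–B5, B5–B6, B3–B7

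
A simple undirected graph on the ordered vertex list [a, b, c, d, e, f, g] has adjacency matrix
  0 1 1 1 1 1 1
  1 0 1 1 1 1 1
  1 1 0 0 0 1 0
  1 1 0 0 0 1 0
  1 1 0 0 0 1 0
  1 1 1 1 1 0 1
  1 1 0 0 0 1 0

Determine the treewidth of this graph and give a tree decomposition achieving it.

The largest bag has 4 vertices, giving width 3; this decomposition certifies tw(G) ≤ 3. Conversely, {a, b, d, f} is a clique of size 4, and the vertices of any clique must share a bag in every tree decomposition; so some bag has ≥ 4 vertices and tw(G) ≥ 3. Therefore the treewidth is 3.

Treewidth 3.
Bags: B1 = {a, b, e, f}  B2 = {a, b, f, g}  B3 = {a, b, d, f}  B4 = {a, b, c, f}
Tree: B1–B2, B2–B3, B3–B4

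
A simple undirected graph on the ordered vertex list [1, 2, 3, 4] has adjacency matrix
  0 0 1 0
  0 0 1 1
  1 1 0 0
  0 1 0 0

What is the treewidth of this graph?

A width-1 tree decomposition is:
Bags: B1 = {1, 3}  B2 = {2, 3}  B3 = {2, 4}
Tree: B1–B2, B2–B3
Each bag holds 2 vertices, so the decomposition has width 1, which upper-bounds the treewidth. G has an edge, so its treewidth is at least 1. Hence tw(G) = 1 exactly.

1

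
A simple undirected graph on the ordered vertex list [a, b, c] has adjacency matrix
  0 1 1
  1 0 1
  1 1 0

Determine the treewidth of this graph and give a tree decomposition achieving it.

Treewidth 2.
One optimal decomposition is:
Bags: B1 = {a, b, c}
Tree: (single bag)

With just one bag of size 3, the width is 3 − 1 = 2, so tw(G) ≤ 2. For the lower bound, the 3 vertices {a, b, c} are pairwise adjacent, and any tree decomposition puts a clique entirely inside one bag — forcing width ≥ 2. Hence tw(G) = 2 exactly.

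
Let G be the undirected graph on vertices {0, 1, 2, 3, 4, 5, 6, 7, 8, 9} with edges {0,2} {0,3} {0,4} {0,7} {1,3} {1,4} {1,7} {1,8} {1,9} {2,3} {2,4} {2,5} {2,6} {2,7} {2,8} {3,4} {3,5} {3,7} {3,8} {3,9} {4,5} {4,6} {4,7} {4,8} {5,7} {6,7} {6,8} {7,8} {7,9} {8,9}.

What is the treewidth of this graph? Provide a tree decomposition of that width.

The largest bag has 5 vertices, giving width 4; this decomposition certifies tw(G) ≤ 4. For the lower bound, the 5 vertices {1, 3, 7, 8, 9} are pairwise adjacent, and any tree decomposition puts a clique entirely inside one bag — forcing width ≥ 4. The upper and lower bounds meet at 4, so that is the treewidth.

Treewidth 4.
One optimal decomposition is:
Bags: B1 = {0, 2, 3, 4, 7}  B2 = {2, 3, 4, 7, 8}  B3 = {1, 3, 4, 7, 8}  B4 = {1, 3, 7, 8, 9}  B5 = {2, 3, 4, 5, 7}  B6 = {2, 4, 6, 7, 8}
Tree: B1–B2, B2–B3, B3–B4, B2–B5, B2–B6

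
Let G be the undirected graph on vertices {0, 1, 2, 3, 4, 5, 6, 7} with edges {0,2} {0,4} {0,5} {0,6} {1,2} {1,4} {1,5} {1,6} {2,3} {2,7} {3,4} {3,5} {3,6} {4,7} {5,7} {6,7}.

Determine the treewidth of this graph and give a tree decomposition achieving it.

The largest bag has 5 vertices, giving width 4; this decomposition certifies tw(G) ≤ 4. For the lower bound: the 5 vertex sets {1,6}, {4,7}, {2,3}, {5}, {0} are disjoint, each induces a connected subgraph, and every pair is joined by at least one edge of G. Contracting each set to a single vertex therefore yields K_{5} as a minor, and since treewidth is minor-monotone, tw(G) ≥ tw(K_{5}) = 4. The upper and lower bounds meet at 4, so that is the treewidth.

Treewidth 4.
Bags: B1 = {1, 2, 4, 5, 6}  B2 = {2, 4, 5, 6, 7}  B3 = {2, 3, 4, 5, 6}  B4 = {0, 2, 4, 5, 6}
Tree: B1–B2, B2–B3, B3–B4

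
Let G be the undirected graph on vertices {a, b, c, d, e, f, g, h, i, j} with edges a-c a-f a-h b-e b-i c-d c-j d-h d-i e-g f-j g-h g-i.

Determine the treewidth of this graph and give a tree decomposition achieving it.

Each bag holds 3 vertices, so the decomposition has width 2, which upper-bounds the treewidth. For the lower bound, G contains the cycle j–f–a–c–j, so G is not a forest; only forests have treewidth ≤ 1, hence tw(G) ≥ 2. Therefore the treewidth is 2.

Treewidth 2.
One such decomposition:
Bags: B1 = {c, f, j}  B2 = {a, c, f}  B3 = {a, c, d}  B4 = {a, d, h}  B5 = {d, h, i}  B6 = {g, h, i}  B7 = {b, g, i}  B8 = {b, e, g}
Tree: B1–B2, B2–B3, B3–B4, B4–B5, B5–B6, B6–B7, B7–B8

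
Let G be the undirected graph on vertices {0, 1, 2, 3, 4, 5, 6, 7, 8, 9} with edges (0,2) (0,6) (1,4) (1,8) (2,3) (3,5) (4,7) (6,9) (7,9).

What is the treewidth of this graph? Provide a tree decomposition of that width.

Treewidth 1.
Bags: B1 = {3, 5}  B2 = {2, 3}  B3 = {0, 2}  B4 = {0, 6}  B5 = {6, 9}  B6 = {7, 9}  B7 = {4, 7}  B8 = {1, 4}  B9 = {1, 8}
Tree: B1–B2, B2–B3, B3–B4, B4–B5, B5–B6, B6–B7, B7–B8, B8–B9

The largest bag has 2 vertices, giving width 1; this decomposition certifies tw(G) ≤ 1. G has an edge, so its treewidth is at least 1. The upper and lower bounds meet at 1, so that is the treewidth.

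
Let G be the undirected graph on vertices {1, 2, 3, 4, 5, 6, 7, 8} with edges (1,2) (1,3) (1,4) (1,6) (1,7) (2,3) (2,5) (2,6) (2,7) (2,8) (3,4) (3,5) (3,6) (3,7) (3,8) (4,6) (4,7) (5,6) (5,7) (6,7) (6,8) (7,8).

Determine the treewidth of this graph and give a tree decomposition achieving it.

Treewidth 4.
One such decomposition:
Bags: B1 = {1, 2, 3, 6, 7}  B2 = {2, 3, 6, 7, 8}  B3 = {1, 3, 4, 6, 7}  B4 = {2, 3, 5, 6, 7}
Tree: B1–B2, B1–B3, B2–B4

Each bag holds 5 vertices, so the decomposition has width 4, which upper-bounds the treewidth. Conversely, {2, 3, 6, 7, 8} is a clique of size 5, and the vertices of any clique must share a bag in every tree decomposition; so some bag has ≥ 5 vertices and tw(G) ≥ 4. The upper and lower bounds meet at 4, so that is the treewidth.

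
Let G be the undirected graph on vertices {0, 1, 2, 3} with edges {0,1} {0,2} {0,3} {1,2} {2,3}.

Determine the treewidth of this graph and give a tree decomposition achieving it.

Treewidth 2.
Bags: B1 = {0, 2, 3}  B2 = {0, 1, 2}
Tree: B1–B2

Every bag has size at most 3, so the width is 3 − 1 = 2 and tw(G) ≤ 2. For the lower bound, the 3 vertices {0, 1, 2} are pairwise adjacent, and any tree decomposition puts a clique entirely inside one bag — forcing width ≥ 2. The upper and lower bounds meet at 2, so that is the treewidth.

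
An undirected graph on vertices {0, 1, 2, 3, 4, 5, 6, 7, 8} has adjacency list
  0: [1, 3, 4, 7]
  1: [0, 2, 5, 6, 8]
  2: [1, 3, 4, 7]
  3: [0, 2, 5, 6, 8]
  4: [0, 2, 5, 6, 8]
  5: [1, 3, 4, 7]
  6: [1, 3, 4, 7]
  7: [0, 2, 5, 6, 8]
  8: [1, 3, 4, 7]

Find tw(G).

A width-4 tree decomposition is:
Bags: B1 = {1, 3, 4, 7, 8}  B2 = {1, 3, 4, 6, 7}  B3 = {0, 1, 3, 4, 7}  B4 = {1, 3, 4, 5, 7}  B5 = {1, 2, 3, 4, 7}
Tree: B1–B2, B2–B3, B3–B4, B4–B5
The largest bag has 5 vertices, giving width 4; this decomposition certifies tw(G) ≤ 4. For the lower bound: the 5 vertex sets {1,8}, {6,7}, {0,3}, {4}, {5} are disjoint, each induces a connected subgraph, and every pair is joined by at least one edge of G. Contracting each set to a single vertex therefore yields K_{5} as a minor, and since treewidth is minor-monotone, tw(G) ≥ tw(K_{5}) = 4. The upper and lower bounds meet at 4, so that is the treewidth.

4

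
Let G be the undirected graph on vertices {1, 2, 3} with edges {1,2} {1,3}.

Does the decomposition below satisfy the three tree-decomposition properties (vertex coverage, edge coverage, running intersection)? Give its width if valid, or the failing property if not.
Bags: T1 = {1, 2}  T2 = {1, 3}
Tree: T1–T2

Checking the three conditions: (i) the bags cover all of {1, 2, 3}; (ii) for each edge, some bag contains both endpoints; (iii) the bags containing any fixed vertex form a subtree. All hold, so the decomposition is valid with width 2 − 1 = 1.

Yes; width 1.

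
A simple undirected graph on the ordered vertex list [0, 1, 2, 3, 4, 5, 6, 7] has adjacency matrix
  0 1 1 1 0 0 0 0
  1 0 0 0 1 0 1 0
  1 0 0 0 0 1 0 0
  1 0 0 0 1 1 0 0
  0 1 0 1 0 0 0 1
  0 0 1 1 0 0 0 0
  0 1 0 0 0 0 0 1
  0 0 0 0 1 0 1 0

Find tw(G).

A width-2 tree decomposition is:
Bags: B1 = {4, 6, 7}  B2 = {1, 4, 6}  B3 = {1, 3, 4}  B4 = {0, 1, 3}  B5 = {0, 3, 5}  B6 = {0, 2, 5}
Tree: B1–B2, B2–B3, B3–B4, B4–B5, B5–B6
Each bag holds 3 vertices, so the decomposition has width 2, which upper-bounds the treewidth. For the lower bound, G contains the cycle 7–6–1–4–7, so G is not a forest; only forests have treewidth ≤ 1, hence tw(G) ≥ 2. Combining the bounds, tw(G) = 2.

2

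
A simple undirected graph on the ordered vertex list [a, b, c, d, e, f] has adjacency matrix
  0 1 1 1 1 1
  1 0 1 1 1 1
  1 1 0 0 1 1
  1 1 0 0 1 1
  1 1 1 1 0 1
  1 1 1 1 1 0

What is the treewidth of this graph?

4

A width-4 tree decomposition is:
Bags: B1 = {a, b, c, e, f}  B2 = {a, b, d, e, f}
Tree: B1–B2
The largest bag has 5 vertices, giving width 4; this decomposition certifies tw(G) ≤ 4. For the lower bound, the 5 vertices {a, b, d, e, f} are pairwise adjacent, and any tree decomposition puts a clique entirely inside one bag — forcing width ≥ 4. The upper and lower bounds meet at 4, so that is the treewidth.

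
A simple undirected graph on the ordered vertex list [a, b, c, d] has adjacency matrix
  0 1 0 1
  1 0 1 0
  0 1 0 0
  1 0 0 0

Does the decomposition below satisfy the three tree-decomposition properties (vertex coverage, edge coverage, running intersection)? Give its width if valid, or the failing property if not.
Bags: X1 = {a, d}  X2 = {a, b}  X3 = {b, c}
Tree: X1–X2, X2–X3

Every vertex of G appears in some bag (union = {a, b, c, d}); every edge is covered by a bag; and for each vertex v the set of bags containing v is connected in the bag tree. The decomposition is therefore valid. The largest bag has 2 vertices, so the width is 1.

Yes; width 1.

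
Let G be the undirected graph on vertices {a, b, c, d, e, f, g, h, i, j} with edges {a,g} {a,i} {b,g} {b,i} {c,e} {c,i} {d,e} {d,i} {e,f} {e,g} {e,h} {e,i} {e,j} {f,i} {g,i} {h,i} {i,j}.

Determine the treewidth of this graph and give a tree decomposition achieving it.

Treewidth 2.
One optimal decomposition is:
Bags: B1 = {e, g, i}  B2 = {e, i, j}  B3 = {b, g, i}  B4 = {e, h, i}  B5 = {d, e, i}  B6 = {a, g, i}  B7 = {e, f, i}  B8 = {c, e, i}
Tree: B1–B2, B1–B3, B1–B4, B4–B5, B3–B6, B4–B7, B2–B8

The largest bag has 3 vertices, giving width 2; this decomposition certifies tw(G) ≤ 2. On the other hand G contains the 3-clique {d, e, i}. A clique must lie in a single bag of any decomposition, so no decomposition can have width below 2. Therefore the treewidth is 2.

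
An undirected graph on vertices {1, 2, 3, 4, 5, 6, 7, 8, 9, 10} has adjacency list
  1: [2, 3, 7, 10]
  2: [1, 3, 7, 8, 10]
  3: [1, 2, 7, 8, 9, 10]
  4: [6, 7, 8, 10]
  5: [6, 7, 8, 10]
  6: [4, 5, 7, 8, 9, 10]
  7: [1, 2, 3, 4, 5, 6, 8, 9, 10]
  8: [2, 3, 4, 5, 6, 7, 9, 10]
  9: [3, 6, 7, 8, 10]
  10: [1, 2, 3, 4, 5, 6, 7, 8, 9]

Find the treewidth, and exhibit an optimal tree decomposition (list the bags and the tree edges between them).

Every bag has size at most 5, so the width is 5 − 1 = 4 and tw(G) ≤ 4. Conversely, {2, 3, 7, 8, 10} is a clique of size 5, and the vertices of any clique must share a bag in every tree decomposition; so some bag has ≥ 5 vertices and tw(G) ≥ 4. Hence tw(G) = 4 exactly.

Treewidth 4.
One such decomposition:
Bags: B1 = {5, 6, 7, 8, 10}  B2 = {6, 7, 8, 9, 10}  B3 = {4, 6, 7, 8, 10}  B4 = {3, 7, 8, 9, 10}  B5 = {2, 3, 7, 8, 10}  B6 = {1, 2, 3, 7, 10}
Tree: B1–B2, B2–B3, B2–B4, B4–B5, B5–B6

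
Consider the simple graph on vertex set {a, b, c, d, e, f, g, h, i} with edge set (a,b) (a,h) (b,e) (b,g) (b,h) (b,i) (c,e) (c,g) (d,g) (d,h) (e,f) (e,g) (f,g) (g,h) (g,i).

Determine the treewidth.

A width-2 tree decomposition is:
Bags: B1 = {b, g, h}  B2 = {b, g, i}  B3 = {b, e, g}  B4 = {a, b, h}  B5 = {e, f, g}  B6 = {c, e, g}  B7 = {d, g, h}
Tree: B1–B2, B1–B3, B1–B4, B3–B5, B5–B6, B1–B7
Each bag holds 3 vertices, so the decomposition has width 2, which upper-bounds the treewidth. Conversely, {d, g, h} is a clique of size 3, and the vertices of any clique must share a bag in every tree decomposition; so some bag has ≥ 3 vertices and tw(G) ≥ 2. The upper and lower bounds meet at 2, so that is the treewidth.

2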